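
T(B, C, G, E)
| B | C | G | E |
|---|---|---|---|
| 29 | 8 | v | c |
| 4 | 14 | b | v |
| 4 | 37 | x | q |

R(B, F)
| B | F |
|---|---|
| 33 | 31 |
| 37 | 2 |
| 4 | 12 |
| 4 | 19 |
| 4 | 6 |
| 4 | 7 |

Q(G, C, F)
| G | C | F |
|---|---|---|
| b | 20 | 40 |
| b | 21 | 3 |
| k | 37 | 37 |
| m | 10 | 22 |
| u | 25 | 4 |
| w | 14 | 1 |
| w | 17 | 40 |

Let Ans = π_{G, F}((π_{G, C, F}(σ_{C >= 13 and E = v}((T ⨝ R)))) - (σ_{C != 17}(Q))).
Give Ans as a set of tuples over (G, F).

T ⋈ R (natural join on B): {(4, 14, b, v, 12), (4, 14, b, v, 19), (4, 14, b, v, 6), (4, 14, b, v, 7), (4, 37, x, q, 12), (4, 37, x, q, 19), (4, 37, x, q, 6), (4, 37, x, q, 7)}
Filtering on C >= 13 and E = v leaves {(4, 14, b, v, 12), (4, 14, b, v, 19), (4, 14, b, v, 6), (4, 14, b, v, 7)}.
π_{G, C, F} gives {(b, 14, 12), (b, 14, 19), (b, 14, 6), (b, 14, 7)}.
Filtering on C != 17 leaves {(b, 20, 40), (b, 21, 3), (k, 37, 37), (m, 10, 22), (u, 25, 4), (w, 14, 1)}.
Taking the difference: {(b, 14, 12), (b, 14, 19), (b, 14, 6), (b, 14, 7)}
π_{G, F} gives {(b, 12), (b, 19), (b, 6), (b, 7)}.

{(b, 12), (b, 19), (b, 6), (b, 7)}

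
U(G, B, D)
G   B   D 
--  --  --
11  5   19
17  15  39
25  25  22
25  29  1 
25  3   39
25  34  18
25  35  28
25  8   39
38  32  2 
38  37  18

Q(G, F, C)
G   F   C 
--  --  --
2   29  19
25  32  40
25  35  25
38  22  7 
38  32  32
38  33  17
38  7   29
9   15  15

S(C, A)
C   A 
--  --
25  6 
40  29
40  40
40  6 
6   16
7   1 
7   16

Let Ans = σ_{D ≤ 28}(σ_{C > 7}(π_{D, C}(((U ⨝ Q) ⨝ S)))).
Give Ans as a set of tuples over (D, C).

{(1, 25), (1, 40), (18, 25), (18, 40), (22, 25), (22, 40), (28, 25), (28, 40)}

U ⋈ Q (natural join on G): {(25, 25, 22, 32, 40), (25, 25, 22, 35, 25), (25, 29, 1, 32, 40), (25, 29, 1, 35, 25), (25, 3, 39, 32, 40), (25, 3, 39, 35, 25), (25, 34, 18, 32, 40), (25, 34, 18, 35, 25), (25, 35, 28, 32, 40), (25, 35, 28, 35, 25), (25, 8, 39, 32, 40), (25, 8, 39, 35, 25), (38, 32, 2, 22, 7), (38, 32, 2, 32, 32), (38, 32, 2, 33, 17), (38, 32, 2, 7, 29), (38, 37, 18, 22, 7), (38, 37, 18, 32, 32), (38, 37, 18, 33, 17), (38, 37, 18, 7, 29)}
(U ⨝ Q) ⋈ S (natural join on C): {(25, 25, 22, 32, 40, 29), (25, 25, 22, 32, 40, 40), (25, 25, 22, 32, 40, 6), (25, 25, 22, 35, 25, 6), (25, 29, 1, 32, 40, 29), (25, 29, 1, 32, 40, 40), (25, 29, 1, 32, 40, 6), (25, 29, 1, 35, 25, 6), (25, 3, 39, 32, 40, 29), (25, 3, 39, 32, 40, 40), (25, 3, 39, 32, 40, 6), (25, 3, 39, 35, 25, 6), (25, 34, 18, 32, 40, 29), (25, 34, 18, 32, 40, 40), (25, 34, 18, 32, 40, 6), (25, 34, 18, 35, 25, 6), (25, 35, 28, 32, 40, 29), (25, 35, 28, 32, 40, 40), (25, 35, 28, 32, 40, 6), (25, 35, 28, 35, 25, 6), (25, 8, 39, 32, 40, 29), (25, 8, 39, 32, 40, 40), (25, 8, 39, 32, 40, 6), (25, 8, 39, 35, 25, 6), (38, 32, 2, 22, 7, 1), (38, 32, 2, 22, 7, 16), (38, 37, 18, 22, 7, 1), (38, 37, 18, 22, 7, 16)}
Keep only column(s) D, C (16 duplicate(s) eliminated): {(1, 25), (1, 40), (18, 25), (18, 40), (18, 7), (2, 7), (22, 25), (22, 40), (28, 25), (28, 40), (39, 25), (39, 40)}
σ[C > 7]: keep tuples satisfying C > 7 → {(1, 25), (1, 40), (18, 25), (18, 40), (22, 25), (22, 40), (28, 25), (28, 40), (39, 25), (39, 40)}
σ[D ≤ 28]: keep tuples satisfying D ≤ 28 → {(1, 25), (1, 40), (18, 25), (18, 40), (22, 25), (22, 40), (28, 25), (28, 40)}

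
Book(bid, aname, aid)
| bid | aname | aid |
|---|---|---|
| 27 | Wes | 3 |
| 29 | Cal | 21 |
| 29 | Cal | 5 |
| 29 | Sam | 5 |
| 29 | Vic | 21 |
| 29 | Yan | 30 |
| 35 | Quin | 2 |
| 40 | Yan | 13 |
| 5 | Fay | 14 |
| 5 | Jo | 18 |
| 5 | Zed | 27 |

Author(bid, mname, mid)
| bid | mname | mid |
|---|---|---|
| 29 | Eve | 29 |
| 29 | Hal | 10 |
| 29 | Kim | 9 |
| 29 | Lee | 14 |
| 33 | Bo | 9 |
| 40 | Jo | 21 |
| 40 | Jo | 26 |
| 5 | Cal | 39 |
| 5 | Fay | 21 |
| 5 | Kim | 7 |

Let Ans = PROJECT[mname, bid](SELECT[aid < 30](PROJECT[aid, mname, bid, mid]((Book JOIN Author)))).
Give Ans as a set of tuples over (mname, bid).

{(Cal, 5), (Eve, 29), (Fay, 5), (Hal, 29), (Jo, 40), (Kim, 29), (Kim, 5), (Lee, 29)}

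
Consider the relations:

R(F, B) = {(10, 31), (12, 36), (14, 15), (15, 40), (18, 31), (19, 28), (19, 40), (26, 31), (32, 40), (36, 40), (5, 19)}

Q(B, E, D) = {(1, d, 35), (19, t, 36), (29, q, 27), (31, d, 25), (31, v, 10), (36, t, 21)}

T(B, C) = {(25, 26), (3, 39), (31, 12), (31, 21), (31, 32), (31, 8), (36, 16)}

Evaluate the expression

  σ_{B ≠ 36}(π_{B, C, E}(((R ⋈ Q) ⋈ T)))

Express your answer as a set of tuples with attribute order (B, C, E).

{(31, 12, d), (31, 12, v), (31, 21, d), (31, 21, v), (31, 32, d), (31, 32, v), (31, 8, d), (31, 8, v)}

R ⋈ Q (natural join on B): {(10, 31, d, 25), (10, 31, v, 10), (12, 36, t, 21), (18, 31, d, 25), (18, 31, v, 10), (26, 31, d, 25), (26, 31, v, 10), (5, 19, t, 36)}
(R ⋈ Q) ⋈ T (natural join on B): {(10, 31, d, 25, 12), (10, 31, d, 25, 21), (10, 31, d, 25, 32), (10, 31, d, 25, 8), (10, 31, v, 10, 12), (10, 31, v, 10, 21), (10, 31, v, 10, 32), (10, 31, v, 10, 8), (12, 36, t, 21, 16), (18, 31, d, 25, 12), (18, 31, d, 25, 21), (18, 31, d, 25, 32), (18, 31, d, 25, 8), (18, 31, v, 10, 12), (18, 31, v, 10, 21), (18, 31, v, 10, 32), (18, 31, v, 10, 8), (26, 31, d, 25, 12), (26, 31, d, 25, 21), (26, 31, d, 25, 32), (26, 31, d, 25, 8), (26, 31, v, 10, 12), (26, 31, v, 10, 21), (26, 31, v, 10, 32), (26, 31, v, 10, 8)}
π_{B, C, E} gives {(31, 12, d), (31, 12, v), (31, 21, d), (31, 21, v), (31, 32, d), (31, 32, v), (31, 8, d), (31, 8, v), (36, 16, t)} (16 duplicate(s) eliminated).
Filtering on B ≠ 36 leaves {(31, 12, d), (31, 12, v), (31, 21, d), (31, 21, v), (31, 32, d), (31, 32, v), (31, 8, d), (31, 8, v)}.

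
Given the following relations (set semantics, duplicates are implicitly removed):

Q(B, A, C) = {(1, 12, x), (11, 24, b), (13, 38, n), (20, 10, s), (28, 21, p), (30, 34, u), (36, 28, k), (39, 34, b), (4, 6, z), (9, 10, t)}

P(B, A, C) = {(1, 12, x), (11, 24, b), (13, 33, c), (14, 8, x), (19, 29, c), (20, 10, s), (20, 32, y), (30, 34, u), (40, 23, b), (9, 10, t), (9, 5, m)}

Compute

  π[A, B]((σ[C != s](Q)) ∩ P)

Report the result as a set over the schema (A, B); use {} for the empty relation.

Filtering on C != s leaves {(1, 12, x), (11, 24, b), (13, 38, n), (28, 21, p), (30, 34, u), (36, 28, k), (39, 34, b), (4, 6, z), (9, 10, t)}.
Intersection: {(1, 12, x), (11, 24, b), (13, 38, n), (28, 21, p), (30, 34, u), (36, 28, k), (39, 34, b), (4, 6, z), (9, 10, t)} with {(1, 12, x), (11, 24, b), (13, 33, c), (14, 8, x), (19, 29, c), (20, 10, s), (20, 32, y), (30, 34, u), (40, 23, b), (9, 10, t), (9, 5, m)} → {(1, 12, x), (11, 24, b), (30, 34, u), (9, 10, t)}
Projecting to A, B: {(10, 9), (12, 1), (24, 11), (34, 30)}

{(10, 9), (12, 1), (24, 11), (34, 30)}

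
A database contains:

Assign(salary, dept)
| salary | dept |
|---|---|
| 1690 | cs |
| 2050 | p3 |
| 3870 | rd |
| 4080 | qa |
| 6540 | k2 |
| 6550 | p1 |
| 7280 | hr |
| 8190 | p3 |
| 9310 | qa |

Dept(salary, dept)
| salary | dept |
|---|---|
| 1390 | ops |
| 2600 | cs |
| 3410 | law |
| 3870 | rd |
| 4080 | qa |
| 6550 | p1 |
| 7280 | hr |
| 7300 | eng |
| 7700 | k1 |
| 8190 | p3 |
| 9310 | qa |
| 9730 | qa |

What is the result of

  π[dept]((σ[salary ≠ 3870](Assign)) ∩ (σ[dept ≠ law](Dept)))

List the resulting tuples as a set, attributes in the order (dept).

{hr, p1, p3, qa}

σ[salary ≠ 3870]: keep tuples satisfying salary ≠ 3870 → {(1690, cs), (2050, p3), (4080, qa), (6540, k2), (6550, p1), (7280, hr), (8190, p3), (9310, qa)}
σ[dept ≠ law]: keep tuples satisfying dept ≠ law → {(1390, ops), (2600, cs), (3870, rd), (4080, qa), (6550, p1), (7280, hr), (7300, eng), (7700, k1), (8190, p3), (9310, qa), (9730, qa)}
Taking the intersection: {(4080, qa), (6550, p1), (7280, hr), (8190, p3), (9310, qa)}
Projecting to dept (1 duplicate(s) eliminated): {hr, p1, p3, qa}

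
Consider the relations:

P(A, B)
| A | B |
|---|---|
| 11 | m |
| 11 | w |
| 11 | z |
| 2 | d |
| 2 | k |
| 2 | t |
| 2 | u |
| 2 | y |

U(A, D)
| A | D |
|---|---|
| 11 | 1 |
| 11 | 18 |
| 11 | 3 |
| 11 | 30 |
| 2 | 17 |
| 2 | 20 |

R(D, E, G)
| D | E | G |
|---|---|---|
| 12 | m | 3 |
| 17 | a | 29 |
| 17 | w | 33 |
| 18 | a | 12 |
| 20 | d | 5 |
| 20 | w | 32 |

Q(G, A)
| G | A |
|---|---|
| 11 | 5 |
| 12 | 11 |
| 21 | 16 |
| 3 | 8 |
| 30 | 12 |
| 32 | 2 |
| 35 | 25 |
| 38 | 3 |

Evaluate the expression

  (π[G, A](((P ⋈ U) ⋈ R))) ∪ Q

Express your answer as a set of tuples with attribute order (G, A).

{(11, 5), (12, 11), (21, 16), (29, 2), (3, 8), (30, 12), (32, 2), (33, 2), (35, 25), (38, 3), (5, 2)}

Natural join on A: {(11, m, 1), (11, m, 18), (11, m, 3), (11, m, 30), (11, w, 1), (11, w, 18), (11, w, 3), (11, w, 30), (11, z, 1), (11, z, 18), (11, z, 3), (11, z, 30), (2, d, 17), (2, d, 20), (2, k, 17), (2, k, 20), (2, t, 17), (2, t, 20), (2, u, 17), (2, u, 20), (2, y, 17), (2, y, 20)}
Natural join on D: {(11, m, 18, a, 12), (11, w, 18, a, 12), (11, z, 18, a, 12), (2, d, 17, a, 29), (2, d, 17, w, 33), (2, d, 20, d, 5), (2, d, 20, w, 32), (2, k, 17, a, 29), (2, k, 17, w, 33), (2, k, 20, d, 5), (2, k, 20, w, 32), (2, t, 17, a, 29), (2, t, 17, w, 33), (2, t, 20, d, 5), (2, t, 20, w, 32), (2, u, 17, a, 29), (2, u, 17, w, 33), (2, u, 20, d, 5), (2, u, 20, w, 32), (2, y, 17, a, 29), (2, y, 17, w, 33), (2, y, 20, d, 5), (2, y, 20, w, 32)}
Projecting to G, A (18 duplicate(s) eliminated): {(12, 11), (29, 2), (32, 2), (33, 2), (5, 2)}
Union: {(12, 11), (29, 2), (32, 2), (33, 2), (5, 2)} with {(11, 5), (12, 11), (21, 16), (3, 8), (30, 12), (32, 2), (35, 25), (38, 3)} → {(11, 5), (12, 11), (21, 16), (29, 2), (3, 8), (30, 12), (32, 2), (33, 2), (35, 25), (38, 3), (5, 2)}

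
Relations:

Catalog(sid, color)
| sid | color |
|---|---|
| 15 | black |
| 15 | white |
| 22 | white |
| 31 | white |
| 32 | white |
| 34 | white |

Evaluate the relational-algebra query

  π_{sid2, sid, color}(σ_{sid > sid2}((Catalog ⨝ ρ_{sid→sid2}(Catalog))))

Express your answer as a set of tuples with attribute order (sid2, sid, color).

ρ[sid→sid2]: schema becomes (sid2, color); tuples unchanged.
Natural join on color: {(15, black, 15), (15, white, 15), (15, white, 22), (15, white, 31), (15, white, 32), (15, white, 34), (22, white, 15), (22, white, 22), (22, white, 31), (22, white, 32), (22, white, 34), (31, white, 15), (31, white, 22), (31, white, 31), (31, white, 32), (31, white, 34), (32, white, 15), (32, white, 22), (32, white, 31), (32, white, 32), (32, white, 34), (34, white, 15), (34, white, 22), (34, white, 31), (34, white, 32), (34, white, 34)}
Apply σ_{sid > sid2}; surviving tuples: {(22, white, 15), (31, white, 15), (31, white, 22), (32, white, 15), (32, white, 22), (32, white, 31), (34, white, 15), (34, white, 22), (34, white, 31), (34, white, 32)}
Projecting to sid2, sid, color: {(15, 22, white), (15, 31, white), (15, 32, white), (15, 34, white), (22, 31, white), (22, 32, white), (22, 34, white), (31, 32, white), (31, 34, white), (32, 34, white)}

{(15, 22, white), (15, 31, white), (15, 32, white), (15, 34, white), (22, 31, white), (22, 32, white), (22, 34, white), (31, 32, white), (31, 34, white), (32, 34, white)}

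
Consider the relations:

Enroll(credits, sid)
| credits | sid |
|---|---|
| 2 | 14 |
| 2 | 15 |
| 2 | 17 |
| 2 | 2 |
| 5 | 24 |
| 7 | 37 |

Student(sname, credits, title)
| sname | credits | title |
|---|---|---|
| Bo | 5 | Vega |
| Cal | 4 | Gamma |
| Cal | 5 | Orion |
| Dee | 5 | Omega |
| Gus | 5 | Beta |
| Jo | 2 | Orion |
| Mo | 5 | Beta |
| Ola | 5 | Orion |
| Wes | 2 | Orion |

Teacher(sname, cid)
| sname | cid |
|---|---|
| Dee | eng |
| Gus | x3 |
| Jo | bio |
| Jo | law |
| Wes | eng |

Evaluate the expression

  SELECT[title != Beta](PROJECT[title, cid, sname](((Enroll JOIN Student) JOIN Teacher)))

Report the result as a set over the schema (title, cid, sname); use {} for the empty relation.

Enroll ⋈ Student (natural join on credits): {(2, 14, Jo, Orion), (2, 14, Wes, Orion), (2, 15, Jo, Orion), (2, 15, Wes, Orion), (2, 17, Jo, Orion), (2, 17, Wes, Orion), (2, 2, Jo, Orion), (2, 2, Wes, Orion), (5, 24, Bo, Vega), (5, 24, Cal, Orion), (5, 24, Dee, Omega), (5, 24, Gus, Beta), (5, 24, Mo, Beta), (5, 24, Ola, Orion)}
(Enroll JOIN Student) ⋈ Teacher (natural join on sname): {(2, 14, Jo, Orion, bio), (2, 14, Jo, Orion, law), (2, 14, Wes, Orion, eng), (2, 15, Jo, Orion, bio), (2, 15, Jo, Orion, law), (2, 15, Wes, Orion, eng), (2, 17, Jo, Orion, bio), (2, 17, Jo, Orion, law), (2, 17, Wes, Orion, eng), (2, 2, Jo, Orion, bio), (2, 2, Jo, Orion, law), (2, 2, Wes, Orion, eng), (5, 24, Dee, Omega, eng), (5, 24, Gus, Beta, x3)}
Keep only column(s) title, cid, sname (9 duplicate(s) eliminated): {(Beta, x3, Gus), (Omega, eng, Dee), (Orion, bio, Jo), (Orion, eng, Wes), (Orion, law, Jo)}
Apply σ_{title != Beta}; surviving tuples: {(Omega, eng, Dee), (Orion, bio, Jo), (Orion, eng, Wes), (Orion, law, Jo)}

{(Omega, eng, Dee), (Orion, bio, Jo), (Orion, eng, Wes), (Orion, law, Jo)}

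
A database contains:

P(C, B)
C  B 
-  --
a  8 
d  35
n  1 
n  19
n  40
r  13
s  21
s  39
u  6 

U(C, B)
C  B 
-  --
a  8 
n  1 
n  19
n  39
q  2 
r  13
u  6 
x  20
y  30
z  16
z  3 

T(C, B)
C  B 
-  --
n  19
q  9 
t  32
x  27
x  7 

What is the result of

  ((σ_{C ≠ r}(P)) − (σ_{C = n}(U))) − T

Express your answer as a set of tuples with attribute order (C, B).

{(a, 8), (d, 35), (n, 40), (s, 21), (s, 39), (u, 6)}

Selection C ≠ r: {(a, 8), (d, 35), (n, 1), (n, 19), (n, 40), (s, 21), (s, 39), (u, 6)}
Selection C = n: {(n, 1), (n, 19), (n, 39)}
Difference: {(a, 8), (d, 35), (n, 1), (n, 19), (n, 40), (s, 21), (s, 39), (u, 6)} with {(n, 1), (n, 19), (n, 39)} → {(a, 8), (d, 35), (n, 40), (s, 21), (s, 39), (u, 6)}
Difference: {(a, 8), (d, 35), (n, 40), (s, 21), (s, 39), (u, 6)} with {(n, 19), (q, 9), (t, 32), (x, 27), (x, 7)} → {(a, 8), (d, 35), (n, 40), (s, 21), (s, 39), (u, 6)}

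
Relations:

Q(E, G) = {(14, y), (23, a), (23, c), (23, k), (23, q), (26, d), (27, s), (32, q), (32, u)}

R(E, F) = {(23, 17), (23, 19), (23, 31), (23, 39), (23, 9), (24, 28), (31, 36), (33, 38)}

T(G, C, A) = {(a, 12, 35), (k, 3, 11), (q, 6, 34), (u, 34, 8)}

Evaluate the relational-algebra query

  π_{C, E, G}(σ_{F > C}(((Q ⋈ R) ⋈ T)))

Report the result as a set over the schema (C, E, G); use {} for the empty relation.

{(12, 23, a), (3, 23, k), (6, 23, q)}

Q ⋈ R (natural join on E): {(23, a, 17), (23, a, 19), (23, a, 31), (23, a, 39), (23, a, 9), (23, c, 17), (23, c, 19), (23, c, 31), (23, c, 39), (23, c, 9), (23, k, 17), (23, k, 19), (23, k, 31), (23, k, 39), (23, k, 9), (23, q, 17), (23, q, 19), (23, q, 31), (23, q, 39), (23, q, 9)}
(Q ⋈ R) ⋈ T (natural join on G): {(23, a, 17, 12, 35), (23, a, 19, 12, 35), (23, a, 31, 12, 35), (23, a, 39, 12, 35), (23, a, 9, 12, 35), (23, k, 17, 3, 11), (23, k, 19, 3, 11), (23, k, 31, 3, 11), (23, k, 39, 3, 11), (23, k, 9, 3, 11), (23, q, 17, 6, 34), (23, q, 19, 6, 34), (23, q, 31, 6, 34), (23, q, 39, 6, 34), (23, q, 9, 6, 34)}
Selection F > C: {(23, a, 17, 12, 35), (23, a, 19, 12, 35), (23, a, 31, 12, 35), (23, a, 39, 12, 35), (23, k, 17, 3, 11), (23, k, 19, 3, 11), (23, k, 31, 3, 11), (23, k, 39, 3, 11), (23, k, 9, 3, 11), (23, q, 17, 6, 34), (23, q, 19, 6, 34), (23, q, 31, 6, 34), (23, q, 39, 6, 34), (23, q, 9, 6, 34)}
Keep only column(s) C, E, G (11 duplicate(s) eliminated): {(12, 23, a), (3, 23, k), (6, 23, q)}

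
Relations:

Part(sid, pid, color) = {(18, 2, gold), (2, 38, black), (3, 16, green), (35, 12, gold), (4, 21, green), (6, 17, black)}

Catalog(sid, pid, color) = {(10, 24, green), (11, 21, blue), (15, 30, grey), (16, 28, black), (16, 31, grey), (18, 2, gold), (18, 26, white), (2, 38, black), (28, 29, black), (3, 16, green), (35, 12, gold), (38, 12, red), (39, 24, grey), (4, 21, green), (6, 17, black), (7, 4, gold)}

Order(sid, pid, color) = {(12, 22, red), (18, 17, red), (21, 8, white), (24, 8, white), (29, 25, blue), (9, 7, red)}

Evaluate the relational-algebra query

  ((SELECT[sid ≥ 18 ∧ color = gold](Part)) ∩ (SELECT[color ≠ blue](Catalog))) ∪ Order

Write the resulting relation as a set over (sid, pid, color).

{(12, 22, red), (18, 17, red), (18, 2, gold), (21, 8, white), (24, 8, white), (29, 25, blue), (35, 12, gold), (9, 7, red)}

σ[sid ≥ 18 ∧ color = gold]: keep tuples satisfying sid ≥ 18 ∧ color = gold → {(18, 2, gold), (35, 12, gold)}
σ[color ≠ blue]: keep tuples satisfying color ≠ blue → {(10, 24, green), (15, 30, grey), (16, 28, black), (16, 31, grey), (18, 2, gold), (18, 26, white), (2, 38, black), (28, 29, black), (3, 16, green), (35, 12, gold), (38, 12, red), (39, 24, grey), (4, 21, green), (6, 17, black), (7, 4, gold)}
Set intersection of the two operands is {(18, 2, gold), (35, 12, gold)}.
Set union of the two operands is {(12, 22, red), (18, 17, red), (18, 2, gold), (21, 8, white), (24, 8, white), (29, 25, blue), (35, 12, gold), (9, 7, red)}.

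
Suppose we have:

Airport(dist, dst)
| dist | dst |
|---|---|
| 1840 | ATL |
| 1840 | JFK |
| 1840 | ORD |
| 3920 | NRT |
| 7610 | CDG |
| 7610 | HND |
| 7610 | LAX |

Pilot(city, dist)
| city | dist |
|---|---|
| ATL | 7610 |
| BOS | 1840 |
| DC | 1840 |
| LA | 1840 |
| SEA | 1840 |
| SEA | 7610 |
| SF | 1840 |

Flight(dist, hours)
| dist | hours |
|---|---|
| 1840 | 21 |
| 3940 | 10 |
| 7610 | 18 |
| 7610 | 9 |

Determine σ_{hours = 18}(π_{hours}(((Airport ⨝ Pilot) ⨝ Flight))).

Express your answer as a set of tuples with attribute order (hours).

{18}

Airport ⋈ Pilot (natural join on dist): {(1840, ATL, BOS), (1840, ATL, DC), (1840, ATL, LA), (1840, ATL, SEA), (1840, ATL, SF), (1840, JFK, BOS), (1840, JFK, DC), (1840, JFK, LA), (1840, JFK, SEA), (1840, JFK, SF), (1840, ORD, BOS), (1840, ORD, DC), (1840, ORD, LA), (1840, ORD, SEA), (1840, ORD, SF), (7610, CDG, ATL), (7610, CDG, SEA), (7610, HND, ATL), (7610, HND, SEA), (7610, LAX, ATL), (7610, LAX, SEA)}
(Airport ⨝ Pilot) ⋈ Flight (natural join on dist): {(1840, ATL, BOS, 21), (1840, ATL, DC, 21), (1840, ATL, LA, 21), (1840, ATL, SEA, 21), (1840, ATL, SF, 21), (1840, JFK, BOS, 21), (1840, JFK, DC, 21), (1840, JFK, LA, 21), (1840, JFK, SEA, 21), (1840, JFK, SF, 21), (1840, ORD, BOS, 21), (1840, ORD, DC, 21), (1840, ORD, LA, 21), (1840, ORD, SEA, 21), (1840, ORD, SF, 21), (7610, CDG, ATL, 18), (7610, CDG, ATL, 9), (7610, CDG, SEA, 18), (7610, CDG, SEA, 9), (7610, HND, ATL, 18), (7610, HND, ATL, 9), (7610, HND, SEA, 18), (7610, HND, SEA, 9), (7610, LAX, ATL, 18), (7610, LAX, ATL, 9), (7610, LAX, SEA, 18), (7610, LAX, SEA, 9)}
π_{hours} gives {18, 21, 9} (24 duplicate(s) eliminated).
σ[hours = 18]: keep tuples satisfying hours = 18 → {18}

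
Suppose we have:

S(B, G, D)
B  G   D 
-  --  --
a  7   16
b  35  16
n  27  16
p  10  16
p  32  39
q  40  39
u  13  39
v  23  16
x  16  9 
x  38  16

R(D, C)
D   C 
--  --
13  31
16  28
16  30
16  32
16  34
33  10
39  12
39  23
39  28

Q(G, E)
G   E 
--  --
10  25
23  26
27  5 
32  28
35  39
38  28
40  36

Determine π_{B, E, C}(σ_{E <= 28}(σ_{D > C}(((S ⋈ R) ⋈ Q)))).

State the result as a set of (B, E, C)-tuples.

{(p, 28, 12), (p, 28, 23), (p, 28, 28)}

Natural join on D: {(a, 7, 16, 28), (a, 7, 16, 30), (a, 7, 16, 32), (a, 7, 16, 34), (b, 35, 16, 28), (b, 35, 16, 30), (b, 35, 16, 32), (b, 35, 16, 34), (n, 27, 16, 28), (n, 27, 16, 30), (n, 27, 16, 32), (n, 27, 16, 34), (p, 10, 16, 28), (p, 10, 16, 30), (p, 10, 16, 32), (p, 10, 16, 34), (p, 32, 39, 12), (p, 32, 39, 23), (p, 32, 39, 28), (q, 40, 39, 12), (q, 40, 39, 23), (q, 40, 39, 28), (u, 13, 39, 12), (u, 13, 39, 23), (u, 13, 39, 28), (v, 23, 16, 28), (v, 23, 16, 30), (v, 23, 16, 32), (v, 23, 16, 34), (x, 38, 16, 28), (x, 38, 16, 30), (x, 38, 16, 32), (x, 38, 16, 34)}
Natural join on G: {(b, 35, 16, 28, 39), (b, 35, 16, 30, 39), (b, 35, 16, 32, 39), (b, 35, 16, 34, 39), (n, 27, 16, 28, 5), (n, 27, 16, 30, 5), (n, 27, 16, 32, 5), (n, 27, 16, 34, 5), (p, 10, 16, 28, 25), (p, 10, 16, 30, 25), (p, 10, 16, 32, 25), (p, 10, 16, 34, 25), (p, 32, 39, 12, 28), (p, 32, 39, 23, 28), (p, 32, 39, 28, 28), (q, 40, 39, 12, 36), (q, 40, 39, 23, 36), (q, 40, 39, 28, 36), (v, 23, 16, 28, 26), (v, 23, 16, 30, 26), (v, 23, 16, 32, 26), (v, 23, 16, 34, 26), (x, 38, 16, 28, 28), (x, 38, 16, 30, 28), (x, 38, 16, 32, 28), (x, 38, 16, 34, 28)}
σ[D > C]: keep tuples satisfying D > C → {(p, 32, 39, 12, 28), (p, 32, 39, 23, 28), (p, 32, 39, 28, 28), (q, 40, 39, 12, 36), (q, 40, 39, 23, 36), (q, 40, 39, 28, 36)}
σ[E <= 28]: keep tuples satisfying E <= 28 → {(p, 32, 39, 12, 28), (p, 32, 39, 23, 28), (p, 32, 39, 28, 28)}
Projecting to B, E, C: {(p, 28, 12), (p, 28, 23), (p, 28, 28)}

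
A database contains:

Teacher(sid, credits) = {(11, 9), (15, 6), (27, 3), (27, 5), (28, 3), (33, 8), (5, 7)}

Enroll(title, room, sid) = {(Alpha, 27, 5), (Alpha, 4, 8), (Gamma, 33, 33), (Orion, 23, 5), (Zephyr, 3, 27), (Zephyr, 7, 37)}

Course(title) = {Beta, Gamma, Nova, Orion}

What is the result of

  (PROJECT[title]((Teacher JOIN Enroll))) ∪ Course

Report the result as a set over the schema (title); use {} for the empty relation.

Joining Teacher and Enroll on sid yields {(27, 3, Zephyr, 3), (27, 5, Zephyr, 3), (33, 8, Gamma, 33), (5, 7, Alpha, 27), (5, 7, Orion, 23)}.
Projecting to title (1 duplicate(s) eliminated): {Alpha, Gamma, Orion, Zephyr}
Set union of the two operands is {Alpha, Beta, Gamma, Nova, Orion, Zephyr}.

{Alpha, Beta, Gamma, Nova, Orion, Zephyr}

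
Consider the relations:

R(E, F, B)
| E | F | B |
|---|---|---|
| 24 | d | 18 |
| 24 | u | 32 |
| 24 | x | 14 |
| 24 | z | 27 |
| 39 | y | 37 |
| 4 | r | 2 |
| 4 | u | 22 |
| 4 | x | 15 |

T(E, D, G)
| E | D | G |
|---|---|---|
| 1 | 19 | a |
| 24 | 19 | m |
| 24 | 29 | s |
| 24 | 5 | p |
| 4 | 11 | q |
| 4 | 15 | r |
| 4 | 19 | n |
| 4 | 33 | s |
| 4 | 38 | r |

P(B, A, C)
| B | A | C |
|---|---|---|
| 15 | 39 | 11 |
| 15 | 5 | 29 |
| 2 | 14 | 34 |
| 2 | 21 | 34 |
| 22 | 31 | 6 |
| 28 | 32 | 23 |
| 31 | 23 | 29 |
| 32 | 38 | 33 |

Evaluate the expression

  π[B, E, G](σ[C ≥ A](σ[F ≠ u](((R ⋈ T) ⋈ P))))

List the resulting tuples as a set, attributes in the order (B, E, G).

{(15, 4, n), (15, 4, q), (15, 4, r), (15, 4, s), (2, 4, n), (2, 4, q), (2, 4, r), (2, 4, s)}

Natural join on E: {(24, d, 18, 19, m), (24, d, 18, 29, s), (24, d, 18, 5, p), (24, u, 32, 19, m), (24, u, 32, 29, s), (24, u, 32, 5, p), (24, x, 14, 19, m), (24, x, 14, 29, s), (24, x, 14, 5, p), (24, z, 27, 19, m), (24, z, 27, 29, s), (24, z, 27, 5, p), (4, r, 2, 11, q), (4, r, 2, 15, r), (4, r, 2, 19, n), (4, r, 2, 33, s), (4, r, 2, 38, r), (4, u, 22, 11, q), (4, u, 22, 15, r), (4, u, 22, 19, n), (4, u, 22, 33, s), (4, u, 22, 38, r), (4, x, 15, 11, q), (4, x, 15, 15, r), (4, x, 15, 19, n), (4, x, 15, 33, s), (4, x, 15, 38, r)}
Natural join on B: {(24, u, 32, 19, m, 38, 33), (24, u, 32, 29, s, 38, 33), (24, u, 32, 5, p, 38, 33), (4, r, 2, 11, q, 14, 34), (4, r, 2, 11, q, 21, 34), (4, r, 2, 15, r, 14, 34), (4, r, 2, 15, r, 21, 34), (4, r, 2, 19, n, 14, 34), (4, r, 2, 19, n, 21, 34), (4, r, 2, 33, s, 14, 34), (4, r, 2, 33, s, 21, 34), (4, r, 2, 38, r, 14, 34), (4, r, 2, 38, r, 21, 34), (4, u, 22, 11, q, 31, 6), (4, u, 22, 15, r, 31, 6), (4, u, 22, 19, n, 31, 6), (4, u, 22, 33, s, 31, 6), (4, u, 22, 38, r, 31, 6), (4, x, 15, 11, q, 39, 11), (4, x, 15, 11, q, 5, 29), (4, x, 15, 15, r, 39, 11), (4, x, 15, 15, r, 5, 29), (4, x, 15, 19, n, 39, 11), (4, x, 15, 19, n, 5, 29), (4, x, 15, 33, s, 39, 11), (4, x, 15, 33, s, 5, 29), (4, x, 15, 38, r, 39, 11), (4, x, 15, 38, r, 5, 29)}
σ[F ≠ u]: keep tuples satisfying F ≠ u → {(4, r, 2, 11, q, 14, 34), (4, r, 2, 11, q, 21, 34), (4, r, 2, 15, r, 14, 34), (4, r, 2, 15, r, 21, 34), (4, r, 2, 19, n, 14, 34), (4, r, 2, 19, n, 21, 34), (4, r, 2, 33, s, 14, 34), (4, r, 2, 33, s, 21, 34), (4, r, 2, 38, r, 14, 34), (4, r, 2, 38, r, 21, 34), (4, x, 15, 11, q, 39, 11), (4, x, 15, 11, q, 5, 29), (4, x, 15, 15, r, 39, 11), (4, x, 15, 15, r, 5, 29), (4, x, 15, 19, n, 39, 11), (4, x, 15, 19, n, 5, 29), (4, x, 15, 33, s, 39, 11), (4, x, 15, 33, s, 5, 29), (4, x, 15, 38, r, 39, 11), (4, x, 15, 38, r, 5, 29)}
σ[C ≥ A]: keep tuples satisfying C ≥ A → {(4, r, 2, 11, q, 14, 34), (4, r, 2, 11, q, 21, 34), (4, r, 2, 15, r, 14, 34), (4, r, 2, 15, r, 21, 34), (4, r, 2, 19, n, 14, 34), (4, r, 2, 19, n, 21, 34), (4, r, 2, 33, s, 14, 34), (4, r, 2, 33, s, 21, 34), (4, r, 2, 38, r, 14, 34), (4, r, 2, 38, r, 21, 34), (4, x, 15, 11, q, 5, 29), (4, x, 15, 15, r, 5, 29), (4, x, 15, 19, n, 5, 29), (4, x, 15, 33, s, 5, 29), (4, x, 15, 38, r, 5, 29)}
π[B, E, G]: project onto (B, E, G) (7 duplicate(s) eliminated) → {(15, 4, n), (15, 4, q), (15, 4, r), (15, 4, s), (2, 4, n), (2, 4, q), (2, 4, r), (2, 4, s)}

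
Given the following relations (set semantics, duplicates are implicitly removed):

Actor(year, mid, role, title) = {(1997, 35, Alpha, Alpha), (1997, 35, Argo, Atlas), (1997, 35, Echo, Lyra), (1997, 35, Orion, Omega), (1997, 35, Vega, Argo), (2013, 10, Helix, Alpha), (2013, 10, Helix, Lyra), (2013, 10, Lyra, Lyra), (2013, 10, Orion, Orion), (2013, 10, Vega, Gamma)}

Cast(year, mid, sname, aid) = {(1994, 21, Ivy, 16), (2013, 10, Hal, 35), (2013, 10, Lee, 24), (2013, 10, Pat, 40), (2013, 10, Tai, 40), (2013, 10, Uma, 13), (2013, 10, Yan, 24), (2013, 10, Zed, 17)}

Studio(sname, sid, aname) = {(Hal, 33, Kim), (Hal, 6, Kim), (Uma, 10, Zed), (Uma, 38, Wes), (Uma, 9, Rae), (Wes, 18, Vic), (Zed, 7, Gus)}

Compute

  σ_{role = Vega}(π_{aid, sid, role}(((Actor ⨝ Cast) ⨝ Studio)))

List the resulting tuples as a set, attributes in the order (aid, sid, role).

{(13, 10, Vega), (13, 38, Vega), (13, 9, Vega), (17, 7, Vega), (35, 33, Vega), (35, 6, Vega)}

Actor ⋈ Cast (natural join on year, mid): {(2013, 10, Helix, Alpha, Hal, 35), (2013, 10, Helix, Alpha, Lee, 24), (2013, 10, Helix, Alpha, Pat, 40), (2013, 10, Helix, Alpha, Tai, 40), (2013, 10, Helix, Alpha, Uma, 13), (2013, 10, Helix, Alpha, Yan, 24), (2013, 10, Helix, Alpha, Zed, 17), (2013, 10, Helix, Lyra, Hal, 35), (2013, 10, Helix, Lyra, Lee, 24), (2013, 10, Helix, Lyra, Pat, 40), (2013, 10, Helix, Lyra, Tai, 40), (2013, 10, Helix, Lyra, Uma, 13), (2013, 10, Helix, Lyra, Yan, 24), (2013, 10, Helix, Lyra, Zed, 17), (2013, 10, Lyra, Lyra, Hal, 35), (2013, 10, Lyra, Lyra, Lee, 24), (2013, 10, Lyra, Lyra, Pat, 40), (2013, 10, Lyra, Lyra, Tai, 40), (2013, 10, Lyra, Lyra, Uma, 13), (2013, 10, Lyra, Lyra, Yan, 24), (2013, 10, Lyra, Lyra, Zed, 17), (2013, 10, Orion, Orion, Hal, 35), (2013, 10, Orion, Orion, Lee, 24), (2013, 10, Orion, Orion, Pat, 40), (2013, 10, Orion, Orion, Tai, 40), (2013, 10, Orion, Orion, Uma, 13), (2013, 10, Orion, Orion, Yan, 24), (2013, 10, Orion, Orion, Zed, 17), (2013, 10, Vega, Gamma, Hal, 35), (2013, 10, Vega, Gamma, Lee, 24), (2013, 10, Vega, Gamma, Pat, 40), (2013, 10, Vega, Gamma, Tai, 40), (2013, 10, Vega, Gamma, Uma, 13), (2013, 10, Vega, Gamma, Yan, 24), (2013, 10, Vega, Gamma, Zed, 17)}
(Actor ⨝ Cast) ⋈ Studio (natural join on sname): {(2013, 10, Helix, Alpha, Hal, 35, 33, Kim), (2013, 10, Helix, Alpha, Hal, 35, 6, Kim), (2013, 10, Helix, Alpha, Uma, 13, 10, Zed), (2013, 10, Helix, Alpha, Uma, 13, 38, Wes), (2013, 10, Helix, Alpha, Uma, 13, 9, Rae), (2013, 10, Helix, Alpha, Zed, 17, 7, Gus), (2013, 10, Helix, Lyra, Hal, 35, 33, Kim), (2013, 10, Helix, Lyra, Hal, 35, 6, Kim), (2013, 10, Helix, Lyra, Uma, 13, 10, Zed), (2013, 10, Helix, Lyra, Uma, 13, 38, Wes), (2013, 10, Helix, Lyra, Uma, 13, 9, Rae), (2013, 10, Helix, Lyra, Zed, 17, 7, Gus), (2013, 10, Lyra, Lyra, Hal, 35, 33, Kim), (2013, 10, Lyra, Lyra, Hal, 35, 6, Kim), (2013, 10, Lyra, Lyra, Uma, 13, 10, Zed), (2013, 10, Lyra, Lyra, Uma, 13, 38, Wes), (2013, 10, Lyra, Lyra, Uma, 13, 9, Rae), (2013, 10, Lyra, Lyra, Zed, 17, 7, Gus), (2013, 10, Orion, Orion, Hal, 35, 33, Kim), (2013, 10, Orion, Orion, Hal, 35, 6, Kim), (2013, 10, Orion, Orion, Uma, 13, 10, Zed), (2013, 10, Orion, Orion, Uma, 13, 38, Wes), (2013, 10, Orion, Orion, Uma, 13, 9, Rae), (2013, 10, Orion, Orion, Zed, 17, 7, Gus), (2013, 10, Vega, Gamma, Hal, 35, 33, Kim), (2013, 10, Vega, Gamma, Hal, 35, 6, Kim), (2013, 10, Vega, Gamma, Uma, 13, 10, Zed), (2013, 10, Vega, Gamma, Uma, 13, 38, Wes), (2013, 10, Vega, Gamma, Uma, 13, 9, Rae), (2013, 10, Vega, Gamma, Zed, 17, 7, Gus)}
π[aid, sid, role]: project onto (aid, sid, role) (6 duplicate(s) eliminated) → {(13, 10, Helix), (13, 10, Lyra), (13, 10, Orion), (13, 10, Vega), (13, 38, Helix), (13, 38, Lyra), (13, 38, Orion), (13, 38, Vega), (13, 9, Helix), (13, 9, Lyra), (13, 9, Orion), (13, 9, Vega), (17, 7, Helix), (17, 7, Lyra), (17, 7, Orion), (17, 7, Vega), (35, 33, Helix), (35, 33, Lyra), (35, 33, Orion), (35, 33, Vega), (35, 6, Helix), (35, 6, Lyra), (35, 6, Orion), (35, 6, Vega)}
Apply σ_{role = Vega}; surviving tuples: {(13, 10, Vega), (13, 38, Vega), (13, 9, Vega), (17, 7, Vega), (35, 33, Vega), (35, 6, Vega)}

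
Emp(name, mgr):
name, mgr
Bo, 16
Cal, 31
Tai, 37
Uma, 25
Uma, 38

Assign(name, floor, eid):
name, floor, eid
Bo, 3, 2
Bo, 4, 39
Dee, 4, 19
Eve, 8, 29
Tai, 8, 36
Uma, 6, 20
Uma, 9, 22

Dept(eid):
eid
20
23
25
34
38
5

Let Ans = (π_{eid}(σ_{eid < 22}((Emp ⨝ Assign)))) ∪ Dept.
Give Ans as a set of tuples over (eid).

{2, 20, 23, 25, 34, 38, 5}

Emp ⋈ Assign (natural join on name): {(Bo, 16, 3, 2), (Bo, 16, 4, 39), (Tai, 37, 8, 36), (Uma, 25, 6, 20), (Uma, 25, 9, 22), (Uma, 38, 6, 20), (Uma, 38, 9, 22)}
σ[eid < 22]: keep tuples satisfying eid < 22 → {(Bo, 16, 3, 2), (Uma, 25, 6, 20), (Uma, 38, 6, 20)}
Projecting to eid (1 duplicate(s) eliminated): {2, 20}
Union: {2, 20} with {20, 23, 25, 34, 38, 5} → {2, 20, 23, 25, 34, 38, 5}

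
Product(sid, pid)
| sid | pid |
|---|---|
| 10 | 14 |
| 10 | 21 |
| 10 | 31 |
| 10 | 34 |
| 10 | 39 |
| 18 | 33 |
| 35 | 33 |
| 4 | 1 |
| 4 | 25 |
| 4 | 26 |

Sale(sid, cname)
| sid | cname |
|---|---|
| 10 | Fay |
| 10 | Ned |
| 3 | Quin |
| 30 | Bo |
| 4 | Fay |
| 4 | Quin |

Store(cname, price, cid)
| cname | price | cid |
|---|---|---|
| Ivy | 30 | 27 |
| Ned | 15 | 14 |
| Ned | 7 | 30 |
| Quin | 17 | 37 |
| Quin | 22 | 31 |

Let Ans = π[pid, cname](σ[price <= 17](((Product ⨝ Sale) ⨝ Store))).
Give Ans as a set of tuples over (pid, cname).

{(1, Quin), (14, Ned), (21, Ned), (25, Quin), (26, Quin), (31, Ned), (34, Ned), (39, Ned)}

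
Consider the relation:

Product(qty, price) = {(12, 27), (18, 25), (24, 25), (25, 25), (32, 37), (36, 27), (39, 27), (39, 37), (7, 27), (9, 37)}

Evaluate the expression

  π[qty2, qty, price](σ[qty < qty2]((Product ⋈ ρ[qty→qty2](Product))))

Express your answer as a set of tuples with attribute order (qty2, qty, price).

ρ[qty→qty2]: schema becomes (qty2, price); tuples unchanged.
Natural join on price: {(12, 27, 12), (12, 27, 36), (12, 27, 39), (12, 27, 7), (18, 25, 18), (18, 25, 24), (18, 25, 25), (24, 25, 18), (24, 25, 24), (24, 25, 25), (25, 25, 18), (25, 25, 24), (25, 25, 25), (32, 37, 32), (32, 37, 39), (32, 37, 9), (36, 27, 12), (36, 27, 36), (36, 27, 39), (36, 27, 7), (39, 27, 12), (39, 27, 36), (39, 27, 39), (39, 27, 7), (39, 37, 32), (39, 37, 39), (39, 37, 9), (7, 27, 12), (7, 27, 36), (7, 27, 39), (7, 27, 7), (9, 37, 32), (9, 37, 39), (9, 37, 9)}
Selection qty < qty2: {(12, 27, 36), (12, 27, 39), (18, 25, 24), (18, 25, 25), (24, 25, 25), (32, 37, 39), (36, 27, 39), (7, 27, 12), (7, 27, 36), (7, 27, 39), (9, 37, 32), (9, 37, 39)}
Projecting to qty2, qty, price: {(12, 7, 27), (24, 18, 25), (25, 18, 25), (25, 24, 25), (32, 9, 37), (36, 12, 27), (36, 7, 27), (39, 12, 27), (39, 32, 37), (39, 36, 27), (39, 7, 27), (39, 9, 37)}

{(12, 7, 27), (24, 18, 25), (25, 18, 25), (25, 24, 25), (32, 9, 37), (36, 12, 27), (36, 7, 27), (39, 12, 27), (39, 32, 37), (39, 36, 27), (39, 7, 27), (39, 9, 37)}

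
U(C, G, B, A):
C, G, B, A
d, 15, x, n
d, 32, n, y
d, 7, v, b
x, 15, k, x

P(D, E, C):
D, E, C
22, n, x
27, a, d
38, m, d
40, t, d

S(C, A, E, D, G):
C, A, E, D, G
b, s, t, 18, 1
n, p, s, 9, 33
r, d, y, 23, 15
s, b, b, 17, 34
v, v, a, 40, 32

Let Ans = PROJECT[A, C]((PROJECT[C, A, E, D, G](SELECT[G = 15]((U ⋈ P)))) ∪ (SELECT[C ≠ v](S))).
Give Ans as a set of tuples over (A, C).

U ⋈ P (natural join on C): {(d, 15, x, n, 27, a), (d, 15, x, n, 38, m), (d, 15, x, n, 40, t), (d, 32, n, y, 27, a), (d, 32, n, y, 38, m), (d, 32, n, y, 40, t), (d, 7, v, b, 27, a), (d, 7, v, b, 38, m), (d, 7, v, b, 40, t), (x, 15, k, x, 22, n)}
σ[G = 15]: keep tuples satisfying G = 15 → {(d, 15, x, n, 27, a), (d, 15, x, n, 38, m), (d, 15, x, n, 40, t), (x, 15, k, x, 22, n)}
Keep only column(s) C, A, E, D, G: {(d, n, a, 27, 15), (d, n, m, 38, 15), (d, n, t, 40, 15), (x, x, n, 22, 15)}
σ[C ≠ v]: keep tuples satisfying C ≠ v → {(b, s, t, 18, 1), (n, p, s, 9, 33), (r, d, y, 23, 15), (s, b, b, 17, 34)}
Taking the union: {(b, s, t, 18, 1), (d, n, a, 27, 15), (d, n, m, 38, 15), (d, n, t, 40, 15), (n, p, s, 9, 33), (r, d, y, 23, 15), (s, b, b, 17, 34), (x, x, n, 22, 15)}
Keep only column(s) A, C (2 duplicate(s) eliminated): {(b, s), (d, r), (n, d), (p, n), (s, b), (x, x)}

{(b, s), (d, r), (n, d), (p, n), (s, b), (x, x)}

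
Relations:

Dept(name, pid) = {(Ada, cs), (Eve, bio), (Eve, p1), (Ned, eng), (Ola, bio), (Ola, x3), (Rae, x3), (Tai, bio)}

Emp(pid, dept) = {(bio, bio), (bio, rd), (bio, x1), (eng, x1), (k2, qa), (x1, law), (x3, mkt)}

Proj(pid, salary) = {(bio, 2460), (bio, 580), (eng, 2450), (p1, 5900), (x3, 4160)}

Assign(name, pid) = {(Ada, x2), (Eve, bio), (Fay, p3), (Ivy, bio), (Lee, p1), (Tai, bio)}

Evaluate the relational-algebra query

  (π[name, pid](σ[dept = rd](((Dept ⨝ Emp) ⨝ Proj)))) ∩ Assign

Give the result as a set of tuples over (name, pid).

Joining Dept and Emp on pid yields {(Eve, bio, bio), (Eve, bio, rd), (Eve, bio, x1), (Ned, eng, x1), (Ola, bio, bio), (Ola, bio, rd), (Ola, bio, x1), (Ola, x3, mkt), (Rae, x3, mkt), (Tai, bio, bio), (Tai, bio, rd), (Tai, bio, x1)}.
Joining (Dept ⨝ Emp) and Proj on pid yields {(Eve, bio, bio, 2460), (Eve, bio, bio, 580), (Eve, bio, rd, 2460), (Eve, bio, rd, 580), (Eve, bio, x1, 2460), (Eve, bio, x1, 580), (Ned, eng, x1, 2450), (Ola, bio, bio, 2460), (Ola, bio, bio, 580), (Ola, bio, rd, 2460), (Ola, bio, rd, 580), (Ola, bio, x1, 2460), (Ola, bio, x1, 580), (Ola, x3, mkt, 4160), (Rae, x3, mkt, 4160), (Tai, bio, bio, 2460), (Tai, bio, bio, 580), (Tai, bio, rd, 2460), (Tai, bio, rd, 580), (Tai, bio, x1, 2460), (Tai, bio, x1, 580)}.
Selection dept = rd: {(Eve, bio, rd, 2460), (Eve, bio, rd, 580), (Ola, bio, rd, 2460), (Ola, bio, rd, 580), (Tai, bio, rd, 2460), (Tai, bio, rd, 580)}
Projecting to name, pid (3 duplicate(s) eliminated): {(Eve, bio), (Ola, bio), (Tai, bio)}
Set intersection of the two operands is {(Eve, bio), (Tai, bio)}.

{(Eve, bio), (Tai, bio)}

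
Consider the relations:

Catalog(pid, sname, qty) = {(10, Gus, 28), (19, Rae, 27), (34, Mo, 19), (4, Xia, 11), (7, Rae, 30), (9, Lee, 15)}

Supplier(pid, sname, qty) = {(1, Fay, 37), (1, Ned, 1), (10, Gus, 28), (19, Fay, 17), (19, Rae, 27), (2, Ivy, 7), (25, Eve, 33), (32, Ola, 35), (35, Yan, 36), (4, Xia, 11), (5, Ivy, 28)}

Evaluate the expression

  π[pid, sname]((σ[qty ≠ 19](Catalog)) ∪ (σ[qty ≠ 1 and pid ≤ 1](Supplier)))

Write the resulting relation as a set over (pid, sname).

{(1, Fay), (10, Gus), (19, Rae), (4, Xia), (7, Rae), (9, Lee)}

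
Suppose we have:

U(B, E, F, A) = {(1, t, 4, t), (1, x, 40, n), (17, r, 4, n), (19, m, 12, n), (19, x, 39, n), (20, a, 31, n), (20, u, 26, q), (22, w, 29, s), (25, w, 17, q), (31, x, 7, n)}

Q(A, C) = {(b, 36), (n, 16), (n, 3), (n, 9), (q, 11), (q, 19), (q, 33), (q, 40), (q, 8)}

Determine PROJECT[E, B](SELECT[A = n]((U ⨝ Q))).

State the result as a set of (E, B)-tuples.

{(a, 20), (m, 19), (r, 17), (x, 1), (x, 19), (x, 31)}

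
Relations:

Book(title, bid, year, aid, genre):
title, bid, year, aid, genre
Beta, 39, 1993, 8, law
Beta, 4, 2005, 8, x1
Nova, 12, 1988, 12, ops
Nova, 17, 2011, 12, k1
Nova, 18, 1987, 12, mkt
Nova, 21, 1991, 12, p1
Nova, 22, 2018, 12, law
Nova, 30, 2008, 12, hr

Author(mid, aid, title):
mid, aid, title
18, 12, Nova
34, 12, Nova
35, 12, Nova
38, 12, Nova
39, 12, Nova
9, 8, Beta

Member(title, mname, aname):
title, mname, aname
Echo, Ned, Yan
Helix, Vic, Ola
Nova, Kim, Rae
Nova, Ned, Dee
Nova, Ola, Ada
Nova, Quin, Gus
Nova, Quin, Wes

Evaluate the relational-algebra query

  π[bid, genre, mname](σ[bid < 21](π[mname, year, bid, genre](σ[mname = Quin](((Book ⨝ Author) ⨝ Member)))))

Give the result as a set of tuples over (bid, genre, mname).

{(12, ops, Quin), (17, k1, Quin), (18, mkt, Quin)}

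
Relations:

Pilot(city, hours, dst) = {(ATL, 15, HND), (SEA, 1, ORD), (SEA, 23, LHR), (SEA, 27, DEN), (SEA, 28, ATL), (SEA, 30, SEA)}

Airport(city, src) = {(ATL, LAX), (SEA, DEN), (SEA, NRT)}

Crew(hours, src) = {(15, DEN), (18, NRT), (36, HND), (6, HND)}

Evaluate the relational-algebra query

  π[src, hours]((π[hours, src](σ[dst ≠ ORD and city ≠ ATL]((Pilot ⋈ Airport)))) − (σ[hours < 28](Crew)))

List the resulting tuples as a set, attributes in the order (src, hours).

Joining Pilot and Airport on city yields {(ATL, 15, HND, LAX), (SEA, 1, ORD, DEN), (SEA, 1, ORD, NRT), (SEA, 23, LHR, DEN), (SEA, 23, LHR, NRT), (SEA, 27, DEN, DEN), (SEA, 27, DEN, NRT), (SEA, 28, ATL, DEN), (SEA, 28, ATL, NRT), (SEA, 30, SEA, DEN), (SEA, 30, SEA, NRT)}.
Apply σ_{dst ≠ ORD and city ≠ ATL}; surviving tuples: {(SEA, 23, LHR, DEN), (SEA, 23, LHR, NRT), (SEA, 27, DEN, DEN), (SEA, 27, DEN, NRT), (SEA, 28, ATL, DEN), (SEA, 28, ATL, NRT), (SEA, 30, SEA, DEN), (SEA, 30, SEA, NRT)}
Keep only column(s) hours, src: {(23, DEN), (23, NRT), (27, DEN), (27, NRT), (28, DEN), (28, NRT), (30, DEN), (30, NRT)}
Apply σ_{hours < 28}; surviving tuples: {(15, DEN), (18, NRT), (6, HND)}
Difference: {(23, DEN), (23, NRT), (27, DEN), (27, NRT), (28, DEN), (28, NRT), (30, DEN), (30, NRT)} with {(15, DEN), (18, NRT), (6, HND)} → {(23, DEN), (23, NRT), (27, DEN), (27, NRT), (28, DEN), (28, NRT), (30, DEN), (30, NRT)}
Keep only column(s) src, hours: {(DEN, 23), (DEN, 27), (DEN, 28), (DEN, 30), (NRT, 23), (NRT, 27), (NRT, 28), (NRT, 30)}

{(DEN, 23), (DEN, 27), (DEN, 28), (DEN, 30), (NRT, 23), (NRT, 27), (NRT, 28), (NRT, 30)}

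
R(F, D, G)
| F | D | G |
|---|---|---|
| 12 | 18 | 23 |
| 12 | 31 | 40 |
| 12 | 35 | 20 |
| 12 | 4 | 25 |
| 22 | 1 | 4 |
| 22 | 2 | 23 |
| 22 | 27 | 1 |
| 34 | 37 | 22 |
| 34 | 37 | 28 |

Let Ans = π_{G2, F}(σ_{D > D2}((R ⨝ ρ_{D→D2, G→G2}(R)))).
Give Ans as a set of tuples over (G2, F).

{(23, 12), (23, 22), (25, 12), (4, 22), (40, 12)}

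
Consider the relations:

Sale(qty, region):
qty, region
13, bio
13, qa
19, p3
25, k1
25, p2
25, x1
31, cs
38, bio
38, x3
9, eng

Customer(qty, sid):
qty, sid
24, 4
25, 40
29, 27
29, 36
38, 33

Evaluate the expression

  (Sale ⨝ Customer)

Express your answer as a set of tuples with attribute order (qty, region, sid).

{(25, k1, 40), (25, p2, 40), (25, x1, 40), (38, bio, 33), (38, x3, 33)}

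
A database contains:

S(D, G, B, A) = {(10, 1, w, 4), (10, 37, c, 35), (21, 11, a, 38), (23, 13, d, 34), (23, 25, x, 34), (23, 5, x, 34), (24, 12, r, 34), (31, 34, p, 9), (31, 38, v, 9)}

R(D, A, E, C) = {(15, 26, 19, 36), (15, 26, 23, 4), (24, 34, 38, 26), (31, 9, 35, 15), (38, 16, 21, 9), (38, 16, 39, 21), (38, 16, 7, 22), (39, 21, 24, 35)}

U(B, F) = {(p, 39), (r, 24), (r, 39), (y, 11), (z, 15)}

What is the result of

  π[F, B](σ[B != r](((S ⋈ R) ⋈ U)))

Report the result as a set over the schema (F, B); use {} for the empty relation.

{(39, p)}

S ⋈ R (natural join on D, A): {(24, 12, r, 34, 38, 26), (31, 34, p, 9, 35, 15), (31, 38, v, 9, 35, 15)}
(S ⋈ R) ⋈ U (natural join on B): {(24, 12, r, 34, 38, 26, 24), (24, 12, r, 34, 38, 26, 39), (31, 34, p, 9, 35, 15, 39)}
Filtering on B != r leaves {(31, 34, p, 9, 35, 15, 39)}.
π_{F, B} gives {(39, p)}.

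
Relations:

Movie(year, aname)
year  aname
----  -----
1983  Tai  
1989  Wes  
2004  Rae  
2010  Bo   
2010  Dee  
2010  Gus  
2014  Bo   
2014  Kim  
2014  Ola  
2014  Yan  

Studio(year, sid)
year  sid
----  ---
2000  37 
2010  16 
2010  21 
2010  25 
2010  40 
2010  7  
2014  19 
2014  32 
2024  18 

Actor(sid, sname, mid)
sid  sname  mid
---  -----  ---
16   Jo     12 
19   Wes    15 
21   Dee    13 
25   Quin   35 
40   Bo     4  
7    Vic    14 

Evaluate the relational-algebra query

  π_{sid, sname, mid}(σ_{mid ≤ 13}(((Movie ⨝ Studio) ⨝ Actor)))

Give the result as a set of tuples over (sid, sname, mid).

Movie ⋈ Studio (natural join on year): {(2010, Bo, 16), (2010, Bo, 21), (2010, Bo, 25), (2010, Bo, 40), (2010, Bo, 7), (2010, Dee, 16), (2010, Dee, 21), (2010, Dee, 25), (2010, Dee, 40), (2010, Dee, 7), (2010, Gus, 16), (2010, Gus, 21), (2010, Gus, 25), (2010, Gus, 40), (2010, Gus, 7), (2014, Bo, 19), (2014, Bo, 32), (2014, Kim, 19), (2014, Kim, 32), (2014, Ola, 19), (2014, Ola, 32), (2014, Yan, 19), (2014, Yan, 32)}
(Movie ⨝ Studio) ⋈ Actor (natural join on sid): {(2010, Bo, 16, Jo, 12), (2010, Bo, 21, Dee, 13), (2010, Bo, 25, Quin, 35), (2010, Bo, 40, Bo, 4), (2010, Bo, 7, Vic, 14), (2010, Dee, 16, Jo, 12), (2010, Dee, 21, Dee, 13), (2010, Dee, 25, Quin, 35), (2010, Dee, 40, Bo, 4), (2010, Dee, 7, Vic, 14), (2010, Gus, 16, Jo, 12), (2010, Gus, 21, Dee, 13), (2010, Gus, 25, Quin, 35), (2010, Gus, 40, Bo, 4), (2010, Gus, 7, Vic, 14), (2014, Bo, 19, Wes, 15), (2014, Kim, 19, Wes, 15), (2014, Ola, 19, Wes, 15), (2014, Yan, 19, Wes, 15)}
Filtering on mid ≤ 13 leaves {(2010, Bo, 16, Jo, 12), (2010, Bo, 21, Dee, 13), (2010, Bo, 40, Bo, 4), (2010, Dee, 16, Jo, 12), (2010, Dee, 21, Dee, 13), (2010, Dee, 40, Bo, 4), (2010, Gus, 16, Jo, 12), (2010, Gus, 21, Dee, 13), (2010, Gus, 40, Bo, 4)}.
π_{sid, sname, mid} gives {(16, Jo, 12), (21, Dee, 13), (40, Bo, 4)} (6 duplicate(s) eliminated).

{(16, Jo, 12), (21, Dee, 13), (40, Bo, 4)}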